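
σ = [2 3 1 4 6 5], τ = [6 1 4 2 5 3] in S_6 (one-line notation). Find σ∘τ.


σ∘τ: apply τ first, then σ
1 →τ 6 →σ 5
2 →τ 1 →σ 2
3 →τ 4 →σ 4
4 →τ 2 →σ 3
5 →τ 5 →σ 6
6 →τ 3 →σ 1

σ∘τ = [5 2 4 3 6 1]


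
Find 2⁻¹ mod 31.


Use the extended Euclidean algorithm to write 1 = 2·s + 31·t; then s mod 31 is the inverse.
Euclidean algorithm:
  2 = 0·31 + 2
  31 = 15·2 + 1
  2 = 2·1 + 0
gcd(2,31) = 1
Back-substitution gives: 2·(-15) + 31·(1) = 1
So 2⁻¹ ≡ -15 ≡ 16 (mod 31)
Check: 2 × 16 = 32 ≡ 1 (mod 31) ✓

2⁻¹ ≡ 16 (mod 31)


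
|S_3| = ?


|S_n| = n! (number of permutations of n symbols)
|S_3| = 3! = 6

|S_3| = 6


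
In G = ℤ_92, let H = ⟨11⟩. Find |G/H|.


|⟨11⟩| = n / gcd(11, 92) = 92 / 1 = 92
H is normal (ℤ_92 is abelian).
|G/H| = |G| / |H| = 92 / 92 = 1

|G/H| = 1


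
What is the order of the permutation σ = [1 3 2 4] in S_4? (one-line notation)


Cycle decomposition: (2 3)
Cycle lengths: 2
Order = lcm(2) = 2

ord(σ) = 2


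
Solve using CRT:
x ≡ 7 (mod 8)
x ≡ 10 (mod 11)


m₁ = 8, m₂ = 11, gcd = 1, so CRT applies. M = m₁·m₂ = 88
Let M₁ = M/m₁ = 11, M₂ = M/m₂ = 8
Find y₁ ≡ M₁⁻¹ (mod m₁): 11⁻¹ ≡ 3 (mod 8)
Find y₂ ≡ M₂⁻¹ (mod m₂): 8⁻¹ ≡ 7 (mod 11)
x = a₁·M₁·y₁ + a₂·M₂·y₂ = 7·11·3 + 10·8·7 = 791
Reduce mod 88: x ≡ 87
Check: 87 mod 8 = 7 ✓, 87 mod 11 = 10 ✓

x ≡ 87 (mod 88)


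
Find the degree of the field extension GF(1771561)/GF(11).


GF(1771561) = GF(11^6), so the extension degree is 6

[GF(1771561)/GF(11)] = 6


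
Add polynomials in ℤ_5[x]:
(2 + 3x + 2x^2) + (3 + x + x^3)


Add coefficients mod 5:
x^0: 2 + 3 = 0 (mod 5)
x^1: 3 + 1 = 4 (mod 5)
x^2: 2 + 0 = 2 (mod 5)
x^3: 0 + 1 = 1 (mod 5)
Result: 4x + 2x^2 + x^3

f + g = 4x + 2x^2 + x^3


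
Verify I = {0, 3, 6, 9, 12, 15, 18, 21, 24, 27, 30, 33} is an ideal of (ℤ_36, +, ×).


Check ideal conditions for I = {0, 3, 6, 9, 12, 15, 18, 21, 24, 27, 30, 33} in ℤ_36:
(1) I is an additive subgroup? Yes
(2) For r ∈ ℤ_36 and a ∈ I: r·a ∈ I? Yes

Yes, I is an ideal of ℤ_36


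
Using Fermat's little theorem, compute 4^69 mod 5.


Fermat's little theorem: if p is prime and gcd(a,p)=1, then a^(p-1) ≡ 1 (mod p)
p = 5 is prime, gcd(4,5) = 1
Reduce exponent: 69 mod 4 = 1
So 4^69 ≡ 4^1 (mod 5)
4^1 mod 5 = 4

4^69 ≡ 4 (mod 5)


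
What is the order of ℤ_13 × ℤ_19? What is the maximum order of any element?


|ℤ_13 × ℤ_19| = 13 × 19 = 247
Max element order = lcm(13,19) = 247
Cyclic? Yes (gcd=1)

|ℤ_13×ℤ_19| = 247, max element order = 247


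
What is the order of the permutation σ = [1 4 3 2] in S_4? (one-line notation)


Cycle decomposition: (2 4)
Cycle lengths: 2
Order = lcm(2) = 2

ord(σ) = 2


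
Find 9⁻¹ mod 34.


Use the extended Euclidean algorithm to write 1 = 9·s + 34·t; then s mod 34 is the inverse.
Euclidean algorithm:
  9 = 0·34 + 9
  34 = 3·9 + 7
  9 = 1·7 + 2
  7 = 3·2 + 1
  2 = 2·1 + 0
gcd(9,34) = 1
Back-substitution gives: 9·(-15) + 34·(4) = 1
So 9⁻¹ ≡ -15 ≡ 19 (mod 34)
Check: 9 × 19 = 171 ≡ 1 (mod 34) ✓

9⁻¹ ≡ 19 (mod 34)


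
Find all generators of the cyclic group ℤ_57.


g generates ℤ_n iff gcd(g,n) = 1
Prime factors of 57: 3, 19
Generators are g ∈ {1,...,56} not divisible by any of these primes.
Generators: {1, 2, 4, 5, 7, 8, 10, 11, 13, 14, 16, 17, 20, 22, 23, 25, 26, 28, 29, 31, 32, 34, 35, 37, 40, 41, 43, 44, 46, 47, 49, 50, 52, 53, 55, 56}
Number of generators = φ(57) = 36

Generators of ℤ_57 = {1, 2, 4, 5, 7, 8, 10, 11, 13, 14, 16, 17, 20, 22, 23, 25, 26, 28, 29, 31, 32, 34, 35, 37, 40, 41, 43, 44, 46, 47, 49, 50, 52, 53, 55, 56}


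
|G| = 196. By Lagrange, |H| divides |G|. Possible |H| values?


Lagrange's theorem: |H| divides |G|
|G| = 196
Divisors of 196: 1, 2, 4, 7, 14, 28, 49, 98, 196

Possible subgroup orders: {1, 2, 4, 7, 14, 28, 49, 98, 196}


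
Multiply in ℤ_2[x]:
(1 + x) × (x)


Expand and collect like terms; reduce coefficients mod 2:
x^0: 1·0 = 0 ≡ 0 (mod 2)
x^1: 1·1 + 1·0 = 1 ≡ 1 (mod 2)
x^2: 1·1 = 1 ≡ 1 (mod 2)
Result: x + x^2

f · g = x + x^2


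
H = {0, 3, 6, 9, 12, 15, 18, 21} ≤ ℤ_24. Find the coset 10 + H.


10 + H = {10 + h (mod 24) : h ∈ H}
10+0=10, 10+3=13, 10+6=16, 10+9=19, 10+12=22, 10+15=1, 10+18=4, 10+21=7
10 + H = {1, 4, 7, 10, 13, 16, 19, 22} = 1 + H

10 + H = {1, 4, 7, 10, 13, 16, 19, 22}


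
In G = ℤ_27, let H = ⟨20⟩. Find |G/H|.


|⟨20⟩| = n / gcd(20, 27) = 27 / 1 = 27
H is normal (ℤ_27 is abelian).
|G/H| = |G| / |H| = 27 / 27 = 1

|G/H| = 1


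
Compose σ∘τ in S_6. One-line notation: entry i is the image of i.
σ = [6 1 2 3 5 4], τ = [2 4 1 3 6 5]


σ∘τ: apply τ first, then σ
1 →τ 2 →σ 1
2 →τ 4 →σ 3
3 →τ 1 →σ 6
4 →τ 3 →σ 2
5 →τ 6 →σ 4
6 →τ 5 →σ 5

σ∘τ = [1 3 6 2 4 5]


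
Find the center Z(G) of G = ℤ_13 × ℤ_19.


Z(G) = {g ∈ G | gx = xg for all x ∈ G}
Direct product of abelian groups is abelian, so Z(G) = G

Z(ℤ_13 × ℤ_19) = ℤ_13 × ℤ_19


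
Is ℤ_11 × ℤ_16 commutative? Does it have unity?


Direct product ring; commutative with unity (1,1); but (1,0)·(0,1) = (0,0) gives zero divisors, so not an integral domain
Commutative: Yes
Integral domain: No
Has unity: Yes

ℤ_11 × ℤ_16: Commutative=Yes, Unity=Yes


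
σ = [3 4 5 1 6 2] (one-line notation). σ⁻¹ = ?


To find σ⁻¹, swap domain and range:
σ(1) = 3 → σ⁻¹(3) = 1
σ(2) = 4 → σ⁻¹(4) = 2
σ(3) = 5 → σ⁻¹(5) = 3
σ(4) = 1 → σ⁻¹(1) = 4
σ(5) = 6 → σ⁻¹(6) = 5
σ(6) = 2 → σ⁻¹(2) = 6

σ⁻¹ = [4 6 1 2 3 5]


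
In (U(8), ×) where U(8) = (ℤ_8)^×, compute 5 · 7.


Operation: multiplication mod 8
5 · 7 = (a × b) mod 8 with a = 5, b = 7

5 · 7 = 3


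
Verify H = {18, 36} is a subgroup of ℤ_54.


Subgroup test for H = {18, 36} in (ℤ_54, +):
(1) 0 ∈ H? No
(2) Closure: for all a,b ∈ H, (a+b) mod 54 ∈ H? No  [counterexample: 18 + 36 = 0 ∉ H]
(3) Inverses: for all a ∈ H, -a mod 54 ∈ H? Yes

No, H is not a subgroup of ℤ_54


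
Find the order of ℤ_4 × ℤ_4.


|A × B| = |A| · |B|
|ℤ_4 × ℤ_4| = 4 × 4 = 16

|ℤ_4 × ℤ_4| = 16


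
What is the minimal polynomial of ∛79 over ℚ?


∛79 satisfies x³ - 79 = 0, irreducible over ℚ (no rational root; 79 is not a perfect cube)

Minimal polynomial: x³ - 79


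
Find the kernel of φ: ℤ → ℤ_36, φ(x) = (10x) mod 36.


Kernel = preimage of identity
ker(φ) = {x ∈ ℤ : 10x ≡ 0 (mod 36)}. gcd(10,36) = 2, so 10x ≡ 0 (mod 36) ⟺ x ≡ 0 (mod 36/2 = 18). Hence ker(φ) = 18ℤ

ker(φ) = 18ℤ


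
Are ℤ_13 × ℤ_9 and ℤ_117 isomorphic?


Comparing ℤ_13 × ℤ_9 and ℤ_117:
gcd(13,9) = 1, so ℤ_13 × ℤ_9 ≅ ℤ_117 (CRT)

Yes, ℤ_13 × ℤ_9 ≅ ℤ_117


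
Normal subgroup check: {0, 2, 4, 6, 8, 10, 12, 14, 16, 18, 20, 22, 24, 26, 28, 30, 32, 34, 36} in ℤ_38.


H = {0, 2, 4, 6, 8, 10, 12, 14, 16, 18, 20, 22, 24, 26, 28, 30, 32, 34, 36} in ℤ_38
ℤ_38 is abelian; every subgroup of an abelian group is normal

Yes, normal subgroup


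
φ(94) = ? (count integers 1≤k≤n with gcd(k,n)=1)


Factor n: 94 = 2 × 47
φ(n) = n · ∏(1 - 1/p) over distinct primes p | n
φ(94) = 94 · (1 - 1/2) · (1 - 1/47) = 46

φ(94) = 46


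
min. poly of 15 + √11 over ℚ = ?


Let α = 15 + √11. Then α - 15 = √11, so (α - 15)² = 11, giving α² - 30α + 214 = 0. Degree 2 and α ∉ ℚ, so this is the minimal polynomial.

Minimal polynomial: x² - 30x + 214


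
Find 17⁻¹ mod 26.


Use the extended Euclidean algorithm to write 1 = 17·s + 26·t; then s mod 26 is the inverse.
Euclidean algorithm:
  17 = 0·26 + 17
  26 = 1·17 + 9
  17 = 1·9 + 8
  9 = 1·8 + 1
  8 = 8·1 + 0
gcd(17,26) = 1
Back-substitution gives: 17·(-3) + 26·(2) = 1
So 17⁻¹ ≡ -3 ≡ 23 (mod 26)
Check: 17 × 23 = 391 ≡ 1 (mod 26) ✓

17⁻¹ ≡ 23 (mod 26)


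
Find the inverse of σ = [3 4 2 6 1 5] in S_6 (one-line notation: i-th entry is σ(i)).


To find σ⁻¹, swap domain and range:
σ(1) = 3 → σ⁻¹(3) = 1
σ(2) = 4 → σ⁻¹(4) = 2
σ(3) = 2 → σ⁻¹(2) = 3
σ(4) = 6 → σ⁻¹(6) = 4
σ(5) = 1 → σ⁻¹(1) = 5
σ(6) = 5 → σ⁻¹(5) = 6

σ⁻¹ = [5 3 1 2 6 4]


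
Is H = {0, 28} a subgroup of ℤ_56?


Subgroup test for H = {0, 28} in (ℤ_56, +):
(1) 0 ∈ H? Yes
(2) Closure: for all a,b ∈ H, (a+b) mod 56 ∈ H? Yes
(3) Inverses: for all a ∈ H, -a mod 56 ∈ H? Yes

Yes, H is a subgroup of ℤ_56


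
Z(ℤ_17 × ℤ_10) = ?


Z(G) = {g ∈ G | gx = xg for all x ∈ G}
Direct product of abelian groups is abelian, so Z(G) = G

Z(ℤ_17 × ℤ_10) = ℤ_17 × ℤ_10


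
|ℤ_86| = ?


ℤ_n has n elements.

|ℤ_86| = 86


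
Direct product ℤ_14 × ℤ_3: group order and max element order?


|ℤ_14 × ℤ_3| = 14 × 3 = 42
Max element order = lcm(14,3) = 42
Cyclic? Yes (gcd=1)

|ℤ_14×ℤ_3| = 42, max element order = 42


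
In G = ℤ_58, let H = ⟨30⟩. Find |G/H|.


|⟨30⟩| = n / gcd(30, 58) = 58 / 2 = 29
H is normal (ℤ_58 is abelian).
|G/H| = |G| / |H| = 58 / 29 = 2

|G/H| = 2


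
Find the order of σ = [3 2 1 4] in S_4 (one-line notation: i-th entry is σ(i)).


Cycle decomposition: (1 3)
Cycle lengths: 2
Order = lcm(2) = 2

ord(σ) = 2


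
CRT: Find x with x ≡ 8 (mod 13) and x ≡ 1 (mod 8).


m₁ = 13, m₂ = 8, gcd = 1, so CRT applies. M = m₁·m₂ = 104
Let M₁ = M/m₁ = 8, M₂ = M/m₂ = 13
Find y₁ ≡ M₁⁻¹ (mod m₁): 8⁻¹ ≡ 5 (mod 13)
Find y₂ ≡ M₂⁻¹ (mod m₂): 13⁻¹ ≡ 5 (mod 8)
x = a₁·M₁·y₁ + a₂·M₂·y₂ = 8·8·5 + 1·13·5 = 385
Reduce mod 104: x ≡ 73
Check: 73 mod 13 = 8 ✓, 73 mod 8 = 1 ✓

x ≡ 73 (mod 104)


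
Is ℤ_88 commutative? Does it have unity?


ℤ_88 is a commutative ring with unity 1; 88 = 2×44 is composite, so 2·44 ≡ 0 gives zero divisors (not an integral domain)
Commutative: Yes
Integral domain: No
Has unity: Yes

ℤ_88: Commutative=Yes, Unity=Yes


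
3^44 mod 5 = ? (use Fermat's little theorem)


Fermat's little theorem: if p is prime and gcd(a,p)=1, then a^(p-1) ≡ 1 (mod p)
p = 5 is prime, gcd(3,5) = 1
Reduce exponent: 44 mod 4 = 0
So 3^44 ≡ 3^0 (mod 5)
3^0 = 1

3^44 ≡ 1 (mod 5)


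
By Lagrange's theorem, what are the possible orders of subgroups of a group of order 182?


Lagrange's theorem: |H| divides |G|
|G| = 182
Divisors of 182: 1, 2, 7, 13, 14, 26, 91, 182

Possible subgroup orders: {1, 2, 7, 13, 14, 26, 91, 182}


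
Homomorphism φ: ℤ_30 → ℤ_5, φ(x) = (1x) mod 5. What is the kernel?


Kernel = preimage of identity
ker(φ) = {x ∈ ℤ_30 : 1x ≡ 0 (mod 5)}. Since 5 | 30, φ is well-defined. The kernel is the cyclic subgroup ⟨5⟩ of ℤ_30 (order 6), i.e. {0, 5, 10, 15, 20, 25}

ker(φ) = {0, 5, 10, 15, 20, 25}


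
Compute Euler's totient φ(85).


Factor n: 85 = 5 × 17
φ(n) = n · ∏(1 - 1/p) over distinct primes p | n
φ(85) = 85 · (1 - 1/5) · (1 - 1/17) = 64

φ(85) = 64


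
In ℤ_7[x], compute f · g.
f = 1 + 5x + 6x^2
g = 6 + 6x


Expand and collect like terms; reduce coefficients mod 7:
x^0: 1·6 = 6 ≡ 6 (mod 7)
x^1: 1·6 + 5·6 = 36 ≡ 1 (mod 7)
x^2: 5·6 + 6·6 = 66 ≡ 3 (mod 7)
x^3: 6·6 = 36 ≡ 1 (mod 7)
Result: 6 + x + 3x^2 + x^3

f · g = 6 + x + 3x^2 + x^3


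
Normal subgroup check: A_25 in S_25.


H = A_25 in S_25
A_25 has index 2 in S_25, and every subgroup of index 2 is normal

Yes, normal subgroup


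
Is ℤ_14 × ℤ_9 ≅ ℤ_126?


Comparing ℤ_14 × ℤ_9 and ℤ_126:
gcd(14,9) = 1, so ℤ_14 × ℤ_9 ≅ ℤ_126 (CRT)

Yes, ℤ_14 × ℤ_9 ≅ ℤ_126


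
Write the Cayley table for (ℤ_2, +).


Elements: {0, 1}
Operation: addition mod 2
Entry (a, b) = (a + b) mod 2

Cayley table:
  | 0 | 1
0 | 0 | 1
1 | 1 | 0


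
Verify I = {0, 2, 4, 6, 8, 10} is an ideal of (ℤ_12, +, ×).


Check ideal conditions for I = {0, 2, 4, 6, 8, 10} in ℤ_12:
(1) I is an additive subgroup? Yes
(2) For r ∈ ℤ_12 and a ∈ I: r·a ∈ I? Yes

Yes, I is an ideal of ℤ_12


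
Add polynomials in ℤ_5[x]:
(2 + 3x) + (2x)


Add coefficients mod 5:
x^0: 2 + 0 = 2 (mod 5)
x^1: 3 + 2 = 0 (mod 5)
Result: 2

f + g = 2


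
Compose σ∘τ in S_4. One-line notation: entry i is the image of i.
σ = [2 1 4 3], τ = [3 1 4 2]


σ∘τ: apply τ first, then σ
1 →τ 3 →σ 4
2 →τ 1 →σ 2
3 →τ 4 →σ 3
4 →τ 2 →σ 1

σ∘τ = [4 2 3 1]


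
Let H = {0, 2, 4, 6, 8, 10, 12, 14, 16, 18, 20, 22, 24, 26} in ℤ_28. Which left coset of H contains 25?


25 + H = {25 + h (mod 28) : h ∈ H}
25+0=25, 25+2=27, 25+4=1, 25+6=3, 25+8=5, 25+10=7, 25+12=9, 25+14=11, 25+16=13, 25+18=15, 25+20=17, 25+22=19, 25+24=21, 25+26=23
25 + H = {1, 3, 5, 7, 9, 11, 13, 15, 17, 19, 21, 23, 25, 27} = 1 + H

25 + H = {1, 3, 5, 7, 9, 11, 13, 15, 17, 19, 21, 23, 25, 27}


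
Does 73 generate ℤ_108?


g generates ℤ_n iff gcd(g, n) = 1
gcd(73, 108) = 1
Since gcd = 1, 73 is a generator.

Yes, 73 generates ℤ_108


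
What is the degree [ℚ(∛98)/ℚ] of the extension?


∛98 has minimal polynomial x³ - 98 (irreducible over ℚ since 98 is not a perfect cube)

[ℚ(∛98)/ℚ] = 3


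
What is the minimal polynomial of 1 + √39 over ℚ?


Let α = 1 + √39. Then α - 1 = √39, so (α - 1)² = 39, giving α² - 2α - 38 = 0. Degree 2 and α ∉ ℚ, so this is the minimal polynomial.

Minimal polynomial: x² - 2x - 38


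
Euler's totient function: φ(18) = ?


φ(n) = count of k ∈ {1,...,n} with gcd(k,n)=1
Coprimes to 18: {1, 5, 7, 11, 13, 17}
Count: 6

φ(18) = 6


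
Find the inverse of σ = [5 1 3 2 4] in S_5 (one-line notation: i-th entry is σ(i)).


To find σ⁻¹, swap domain and range:
σ(1) = 5 → σ⁻¹(5) = 1
σ(2) = 1 → σ⁻¹(1) = 2
σ(3) = 3 → σ⁻¹(3) = 3
σ(4) = 2 → σ⁻¹(2) = 4
σ(5) = 4 → σ⁻¹(4) = 5

σ⁻¹ = [2 4 3 5 1]


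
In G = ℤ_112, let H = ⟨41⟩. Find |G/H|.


|⟨41⟩| = n / gcd(41, 112) = 112 / 1 = 112
H is normal (ℤ_112 is abelian).
|G/H| = |G| / |H| = 112 / 112 = 1

|G/H| = 1


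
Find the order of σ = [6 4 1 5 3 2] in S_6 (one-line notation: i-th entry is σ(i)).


Cycle decomposition: (1 6 2 4 5 3)
Cycle lengths: 6
Order = lcm(6) = 6

ord(σ) = 6


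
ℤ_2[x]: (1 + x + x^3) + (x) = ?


Add coefficients mod 2:
x^0: 1 + 0 = 1 (mod 2)
x^1: 1 + 1 = 0 (mod 2)
x^2: 0 + 0 = 0 (mod 2)
x^3: 1 + 0 = 1 (mod 2)
Result: 1 + x^3

f + g = 1 + x^3


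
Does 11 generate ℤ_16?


g generates ℤ_n iff gcd(g, n) = 1
gcd(11, 16) = 1
Since gcd = 1, 11 is a generator.

Yes, 11 generates ℤ_16


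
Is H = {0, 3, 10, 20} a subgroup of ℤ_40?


Subgroup test for H = {0, 3, 10, 20} in (ℤ_40, +):
(1) 0 ∈ H? Yes
(2) Closure: for all a,b ∈ H, (a+b) mod 40 ∈ H? No  [counterexample: 3 + 3 = 6 ∉ H]
(3) Inverses: for all a ∈ H, -a mod 40 ∈ H? No

No, H is not a subgroup of ℤ_40


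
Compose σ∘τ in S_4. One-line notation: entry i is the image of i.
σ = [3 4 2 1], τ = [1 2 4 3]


σ∘τ: apply τ first, then σ
1 →τ 1 →σ 3
2 →τ 2 →σ 4
3 →τ 4 →σ 1
4 →τ 3 →σ 2

σ∘τ = [3 4 1 2]


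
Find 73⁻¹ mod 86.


Use the extended Euclidean algorithm to write 1 = 73·s + 86·t; then s mod 86 is the inverse.
Euclidean algorithm:
  73 = 0·86 + 73
  86 = 1·73 + 13
  73 = 5·13 + 8
  13 = 1·8 + 5
  8 = 1·5 + 3
  5 = 1·3 + 2
  3 = 1·2 + 1
  2 = 2·1 + 0
gcd(73,86) = 1
Back-substitution gives: 73·(33) + 86·(-28) = 1
So 73⁻¹ ≡ 33 ≡ 33 (mod 86)
Check: 73 × 33 = 2409 ≡ 1 (mod 86) ✓

73⁻¹ ≡ 33 (mod 86)


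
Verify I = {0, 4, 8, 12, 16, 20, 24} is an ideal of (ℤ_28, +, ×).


Check ideal conditions for I = {0, 4, 8, 12, 16, 20, 24} in ℤ_28:
(1) I is an additive subgroup? Yes
(2) For r ∈ ℤ_28 and a ∈ I: r·a ∈ I? Yes

Yes, I is an ideal of ℤ_28


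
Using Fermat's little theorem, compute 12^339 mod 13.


Fermat's little theorem: if p is prime and gcd(a,p)=1, then a^(p-1) ≡ 1 (mod p)
p = 13 is prime, gcd(12,13) = 1
Reduce exponent: 339 mod 12 = 3
So 12^339 ≡ 12^3 (mod 13)
12^3 mod 13 = 12

12^339 ≡ 12 (mod 13)


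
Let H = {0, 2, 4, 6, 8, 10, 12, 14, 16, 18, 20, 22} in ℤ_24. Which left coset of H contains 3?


3 + H = {3 + h (mod 24) : h ∈ H}
3+0=3, 3+2=5, 3+4=7, 3+6=9, 3+8=11, 3+10=13, 3+12=15, 3+14=17, 3+16=19, 3+18=21, 3+20=23, 3+22=1
3 + H = {1, 3, 5, 7, 9, 11, 13, 15, 17, 19, 21, 23} = 1 + H

3 + H = {1, 3, 5, 7, 9, 11, 13, 15, 17, 19, 21, 23}


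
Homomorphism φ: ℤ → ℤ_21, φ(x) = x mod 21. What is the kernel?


Kernel = preimage of identity
ker(φ) = {x ∈ ℤ : x ≡ 0 (mod 21)} = 21ℤ = {0, ±21, ±42, ...}

ker(φ) = 21ℤ


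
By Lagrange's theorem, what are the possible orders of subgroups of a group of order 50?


Lagrange's theorem: |H| divides |G|
|G| = 50
Divisors of 50: 1, 2, 5, 10, 25, 50

Possible subgroup orders: {1, 2, 5, 10, 25, 50}


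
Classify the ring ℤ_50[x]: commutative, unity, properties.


ℤ_50 has zero divisors (2·25 ≡ 0), and these lift to constant zero divisors in ℤ_50[x]; so not an integral domain
Commutative: Yes
Integral domain: No
Has unity: Yes

ℤ_50[x]: Commutative=Yes, Unity=Yes


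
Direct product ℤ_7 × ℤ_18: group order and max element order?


|ℤ_7 × ℤ_18| = 7 × 18 = 126
Max element order = lcm(7,18) = 126
Cyclic? Yes (gcd=1)

|ℤ_7×ℤ_18| = 126, max element order = 126


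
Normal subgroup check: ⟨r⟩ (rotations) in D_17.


H = ⟨r⟩ (rotations) in D_17
The rotation subgroup ⟨r⟩ has index 2 in D_17, so it is normal

Yes, normal subgroup


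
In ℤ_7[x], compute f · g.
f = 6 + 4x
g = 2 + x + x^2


Expand and collect like terms; reduce coefficients mod 7:
x^0: 6·2 = 12 ≡ 5 (mod 7)
x^1: 6·1 + 4·2 = 14 ≡ 0 (mod 7)
x^2: 6·1 + 4·1 = 10 ≡ 3 (mod 7)
x^3: 4·1 = 4 ≡ 4 (mod 7)
Result: 5 + 3x^2 + 4x^3

f · g = 5 + 3x^2 + 4x^3


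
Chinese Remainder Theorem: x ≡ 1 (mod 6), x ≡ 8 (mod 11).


m₁ = 6, m₂ = 11, gcd = 1, so CRT applies. M = m₁·m₂ = 66
Let M₁ = M/m₁ = 11, M₂ = M/m₂ = 6
Find y₁ ≡ M₁⁻¹ (mod m₁): 11⁻¹ ≡ 5 (mod 6)
Find y₂ ≡ M₂⁻¹ (mod m₂): 6⁻¹ ≡ 2 (mod 11)
x = a₁·M₁·y₁ + a₂·M₂·y₂ = 1·11·5 + 8·6·2 = 151
Reduce mod 66: x ≡ 19
Check: 19 mod 6 = 1 ✓, 19 mod 11 = 8 ✓

x ≡ 19 (mod 66)


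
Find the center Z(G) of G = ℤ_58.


Z(G) = {g ∈ G | gx = xg for all x ∈ G}
ℤ_58 is abelian, so Z(G) = G

Z(ℤ_58) = ℤ_58


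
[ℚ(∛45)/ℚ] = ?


∛45 has minimal polynomial x³ - 45 (irreducible over ℚ since 45 is not a perfect cube)

[ℚ(∛45)/ℚ] = 3


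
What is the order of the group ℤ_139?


ℤ_n has n elements.

|ℤ_139| = 139


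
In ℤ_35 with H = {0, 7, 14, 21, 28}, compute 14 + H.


14 + H = {14 + h (mod 35) : h ∈ H}
14+0=14, 14+7=21, 14+14=28, 14+21=0, 14+28=7
14 + H = {0, 7, 14, 21, 28} = 0 + H

14 + H = {0, 7, 14, 21, 28}


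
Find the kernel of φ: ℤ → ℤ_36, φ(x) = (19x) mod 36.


Kernel = preimage of identity
ker(φ) = {x ∈ ℤ : 19x ≡ 0 (mod 36)}. gcd(19,36) = 1, so 19x ≡ 0 (mod 36) ⟺ x ≡ 0 (mod 36/1 = 36). Hence ker(φ) = 36ℤ

ker(φ) = 36ℤ


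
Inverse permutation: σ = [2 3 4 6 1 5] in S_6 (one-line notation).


To find σ⁻¹, swap domain and range:
σ(1) = 2 → σ⁻¹(2) = 1
σ(2) = 3 → σ⁻¹(3) = 2
σ(3) = 4 → σ⁻¹(4) = 3
σ(4) = 6 → σ⁻¹(6) = 4
σ(5) = 1 → σ⁻¹(1) = 5
σ(6) = 5 → σ⁻¹(5) = 6

σ⁻¹ = [5 1 2 3 6 4]


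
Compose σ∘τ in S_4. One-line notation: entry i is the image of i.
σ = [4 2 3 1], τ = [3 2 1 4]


σ∘τ: apply τ first, then σ
1 →τ 3 →σ 3
2 →τ 2 →σ 2
3 →τ 1 →σ 4
4 →τ 4 →σ 1

σ∘τ = [3 2 4 1]


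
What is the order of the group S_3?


|S_n| = n! (number of permutations of n symbols)
|S_3| = 3! = 6

|S_3| = 6


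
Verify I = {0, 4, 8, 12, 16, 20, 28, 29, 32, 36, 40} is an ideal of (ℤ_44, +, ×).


Check ideal conditions for I = {0, 4, 8, 12, 16, 20, 28, 29, 32, 36, 40} in ℤ_44:
(1) I is an additive subgroup? No
(2) For r ∈ ℤ_44 and a ∈ I: r·a ∈ I? No  [counterexample: r=2, a=12, r·a mod 44 = 24 ∉ I]

No, I is not an ideal of ℤ_44


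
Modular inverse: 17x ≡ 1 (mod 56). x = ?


Use the extended Euclidean algorithm to write 1 = 17·s + 56·t; then s mod 56 is the inverse.
Euclidean algorithm:
  17 = 0·56 + 17
  56 = 3·17 + 5
  17 = 3·5 + 2
  5 = 2·2 + 1
  2 = 2·1 + 0
gcd(17,56) = 1
Back-substitution gives: 17·(-23) + 56·(7) = 1
So 17⁻¹ ≡ -23 ≡ 33 (mod 56)
Check: 17 × 33 = 561 ≡ 1 (mod 56) ✓

17⁻¹ ≡ 33 (mod 56)


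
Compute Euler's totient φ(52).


Factor n: 52 = 2^2 × 13
φ(n) = n · ∏(1 - 1/p) over distinct primes p | n
φ(52) = 52 · (1 - 1/2) · (1 - 1/13) = 24

φ(52) = 24


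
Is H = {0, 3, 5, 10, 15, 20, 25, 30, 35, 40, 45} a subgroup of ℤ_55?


Subgroup test for H = {0, 3, 5, 10, 15, 20, 25, 30, 35, 40, 45} in (ℤ_55, +):
(1) 0 ∈ H? Yes
(2) Closure: for all a,b ∈ H, (a+b) mod 55 ∈ H? No  [counterexample: 3 + 3 = 6 ∉ H]
(3) Inverses: for all a ∈ H, -a mod 55 ∈ H? No

No, H is not a subgroup of ℤ_55


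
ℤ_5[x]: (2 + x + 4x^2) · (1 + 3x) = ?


Expand and collect like terms; reduce coefficients mod 5:
x^0: 2·1 = 2 ≡ 2 (mod 5)
x^1: 2·3 + 1·1 = 7 ≡ 2 (mod 5)
x^2: 1·3 + 4·1 = 7 ≡ 2 (mod 5)
x^3: 4·3 = 12 ≡ 2 (mod 5)
Result: 2 + 2x + 2x^2 + 2x^3

f · g = 2 + 2x + 2x^2 + 2x^3


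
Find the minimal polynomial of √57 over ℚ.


√57 satisfies x² - 57 = 0, irreducible over ℚ since 57 is squarefree

Minimal polynomial: x² - 57


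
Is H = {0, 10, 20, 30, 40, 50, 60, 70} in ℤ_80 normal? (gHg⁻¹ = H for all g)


H = {0, 10, 20, 30, 40, 50, 60, 70} in ℤ_80
ℤ_80 is abelian; every subgroup of an abelian group is normal

Yes, normal subgroup


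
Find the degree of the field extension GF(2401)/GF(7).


GF(2401) = GF(7^4), so the extension degree is 4

[GF(2401)/GF(7)] = 4


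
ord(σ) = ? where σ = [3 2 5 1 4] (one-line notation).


Cycle decomposition: (1 3 5 4)
Cycle lengths: 4
Order = lcm(4) = 4

ord(σ) = 4


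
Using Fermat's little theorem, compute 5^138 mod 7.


Fermat's little theorem: if p is prime and gcd(a,p)=1, then a^(p-1) ≡ 1 (mod p)
p = 7 is prime, gcd(5,7) = 1
Reduce exponent: 138 mod 6 = 0
So 5^138 ≡ 5^0 (mod 7)
5^0 = 1

5^138 ≡ 1 (mod 7)


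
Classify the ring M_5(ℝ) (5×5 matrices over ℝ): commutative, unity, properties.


Matrix multiplication is non-commutative for n ≥ 2; the identity matrix I is the unity; singular matrices give zero divisors, so not an integral domain
Commutative: No
Integral domain: No
Has unity: Yes

M_5(ℝ) (5×5 matrices over ℝ): Commutative=No, Unity=Yes


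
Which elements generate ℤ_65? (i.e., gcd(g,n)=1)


g generates ℤ_n iff gcd(g,n) = 1
Prime factors of 65: 5, 13
Generators are g ∈ {1,...,64} not divisible by any of these primes.
Generators: {1, 2, 3, 4, 6, 7, 8, 9, 11, 12, 14, 16, 17, 18, 19, 21, 22, 23, 24, 27, 28, 29, 31, 32, 33, 34, 36, 37, 38, 41, 42, 43, 44, 46, 47, 48, 49, 51, 53, 54, 56, 57, 58, 59, 61, 62, 63, 64}
Number of generators = φ(65) = 48

Generators of ℤ_65 = {1, 2, 3, 4, 6, 7, 8, 9, 11, 12, 14, 16, 17, 18, 19, 21, 22, 23, 24, 27, 28, 29, 31, 32, 33, 34, 36, 37, 38, 41, 42, 43, 44, 46, 47, 48, 49, 51, 53, 54, 56, 57, 58, 59, 61, 62, 63, 64}


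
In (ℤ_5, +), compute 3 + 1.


Operation: addition mod 5
3 + 1 = (a + b) mod 5 with a = 3, b = 1

3 + 1 = 4


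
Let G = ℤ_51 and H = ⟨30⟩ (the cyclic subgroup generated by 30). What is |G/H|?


|⟨30⟩| = n / gcd(30, 51) = 51 / 3 = 17
H is normal (ℤ_51 is abelian).
|G/H| = |G| / |H| = 51 / 17 = 3

|G/H| = 3


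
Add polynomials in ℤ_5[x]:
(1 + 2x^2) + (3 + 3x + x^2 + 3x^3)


Add coefficients mod 5:
x^0: 1 + 3 = 4 (mod 5)
x^1: 0 + 3 = 3 (mod 5)
x^2: 2 + 1 = 3 (mod 5)
x^3: 0 + 3 = 3 (mod 5)
Result: 4 + 3x + 3x^2 + 3x^3

f + g = 4 + 3x + 3x^2 + 3x^3


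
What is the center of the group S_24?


Z(G) = {g ∈ G | gx = xg for all x ∈ G}
S_n is non-abelian for n ≥ 3; Z(S_24) is trivial

Z(S_24) = {e}


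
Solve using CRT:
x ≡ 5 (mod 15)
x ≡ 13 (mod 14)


m₁ = 15, m₂ = 14, gcd = 1, so CRT applies. M = m₁·m₂ = 210
Let M₁ = M/m₁ = 14, M₂ = M/m₂ = 15
Find y₁ ≡ M₁⁻¹ (mod m₁): 14⁻¹ ≡ 14 (mod 15)
Find y₂ ≡ M₂⁻¹ (mod m₂): 15⁻¹ ≡ 1 (mod 14)
x = a₁·M₁·y₁ + a₂·M₂·y₂ = 5·14·14 + 13·15·1 = 1175
Reduce mod 210: x ≡ 125
Check: 125 mod 15 = 5 ✓, 125 mod 14 = 13 ✓

x ≡ 125 (mod 210)


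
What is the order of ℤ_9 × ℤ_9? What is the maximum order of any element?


|ℤ_9 × ℤ_9| = 9 × 9 = 81
Max element order = lcm(9,9) = 9
Cyclic? No (gcd=9)

|ℤ_9×ℤ_9| = 81, max element order = 9


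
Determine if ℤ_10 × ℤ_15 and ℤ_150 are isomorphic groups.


Comparing ℤ_10 × ℤ_15 and ℤ_150:
gcd(10,15) = 5 ≠ 1. Max element order in ℤ_10×ℤ_15 is lcm(10,15) = 30 < 150, so it has no element of order 150

No, ℤ_10 × ℤ_15 ≇ ℤ_150


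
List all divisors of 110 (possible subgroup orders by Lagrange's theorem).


Lagrange's theorem: |H| divides |G|
|G| = 110
Divisors of 110: 1, 2, 5, 10, 11, 22, 55, 110

Possible subgroup orders: {1, 2, 5, 10, 11, 22, 55, 110}


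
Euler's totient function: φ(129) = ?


Factor n: 129 = 3 × 43
φ(n) = n · ∏(1 - 1/p) over distinct primes p | n
φ(129) = 129 · (1 - 1/3) · (1 - 1/43) = 84

φ(129) = 84


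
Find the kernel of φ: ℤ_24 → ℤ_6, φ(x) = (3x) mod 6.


Kernel = preimage of identity
ker(φ) = {x ∈ ℤ_24 : 3x ≡ 0 (mod 6)}. Since 6 | 24, φ is well-defined. The kernel is the cyclic subgroup ⟨2⟩ of ℤ_24 (order 12), i.e. {0, 2, 4, 6, 8, 10, 12, 14, 16, 18, 20, 22}

ker(φ) = {0, 2, 4, 6, 8, 10, 12, 14, 16, 18, 20, 22}


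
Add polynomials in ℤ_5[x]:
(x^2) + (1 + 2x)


Add coefficients mod 5:
x^0: 0 + 1 = 1 (mod 5)
x^1: 0 + 2 = 2 (mod 5)
x^2: 1 + 0 = 1 (mod 5)
Result: 1 + 2x + x^2

f + g = 1 + 2x + x^2


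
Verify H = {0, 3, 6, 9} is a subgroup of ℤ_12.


Subgroup test for H = {0, 3, 6, 9} in (ℤ_12, +):
(1) 0 ∈ H? Yes
(2) Closure: for all a,b ∈ H, (a+b) mod 12 ∈ H? Yes
(3) Inverses: for all a ∈ H, -a mod 12 ∈ H? Yes

Yes, H is a subgroup of ℤ_12


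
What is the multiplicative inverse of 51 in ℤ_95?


Use the extended Euclidean algorithm to write 1 = 51·s + 95·t; then s mod 95 is the inverse.
Euclidean algorithm:
  51 = 0·95 + 51
  95 = 1·51 + 44
  51 = 1·44 + 7
  44 = 6·7 + 2
  7 = 3·2 + 1
  2 = 2·1 + 0
gcd(51,95) = 1
Back-substitution gives: 51·(41) + 95·(-22) = 1
So 51⁻¹ ≡ 41 ≡ 41 (mod 95)
Check: 51 × 41 = 2091 ≡ 1 (mod 95) ✓

51⁻¹ ≡ 41 (mod 95)


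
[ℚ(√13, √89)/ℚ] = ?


[ℚ(√13,√89):ℚ] = [ℚ(√13,√89):ℚ(√13)]·[ℚ(√13):ℚ] = 2·2 = 4

[ℚ(√13, √89)/ℚ] = 4


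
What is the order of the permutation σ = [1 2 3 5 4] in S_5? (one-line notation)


Cycle decomposition: (4 5)
Cycle lengths: 2
Order = lcm(2) = 2

ord(σ) = 2


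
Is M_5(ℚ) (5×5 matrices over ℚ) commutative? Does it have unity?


Matrix multiplication is non-commutative for n ≥ 2; the identity matrix I is the unity; singular matrices give zero divisors, so not an integral domain
Commutative: No
Integral domain: No
Has unity: Yes

M_5(ℚ) (5×5 matrices over ℚ): Commutative=No, Unity=Yes


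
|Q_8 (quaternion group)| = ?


Q_8 = {±1, ±i, ±j, ±k}
|Q_8| = 8

|Q_8 (quaternion group)| = 8


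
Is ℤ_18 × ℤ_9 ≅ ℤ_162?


Comparing ℤ_18 × ℤ_9 and ℤ_162:
gcd(18,9) = 9 ≠ 1. Max element order in ℤ_18×ℤ_9 is lcm(18,9) = 18 < 162, so it has no element of order 162

No, ℤ_18 × ℤ_9 ≇ ℤ_162


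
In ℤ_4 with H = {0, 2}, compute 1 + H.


1 + H = {1 + h (mod 4) : h ∈ H}
1+0=1, 1+2=3

1 + H = {1, 3}


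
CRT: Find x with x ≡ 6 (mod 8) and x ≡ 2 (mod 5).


m₁ = 8, m₂ = 5, gcd = 1, so CRT applies. M = m₁·m₂ = 40
Let M₁ = M/m₁ = 5, M₂ = M/m₂ = 8
Find y₁ ≡ M₁⁻¹ (mod m₁): 5⁻¹ ≡ 5 (mod 8)
Find y₂ ≡ M₂⁻¹ (mod m₂): 8⁻¹ ≡ 2 (mod 5)
x = a₁·M₁·y₁ + a₂·M₂·y₂ = 6·5·5 + 2·8·2 = 182
Reduce mod 40: x ≡ 22
Check: 22 mod 8 = 6 ✓, 22 mod 5 = 2 ✓

x ≡ 22 (mod 40)


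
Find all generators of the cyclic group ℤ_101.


g generates ℤ_n iff gcd(g,n) = 1
Prime factors of 101: 101
Generators are g ∈ {1,...,100} not divisible by any of these primes.
Generators: {1, 2, 3, 4, 5, 6, 7, 8, 9, 10, 11, 12, 13, 14, 15, 16, 17, 18, 19, 20, 21, 22, 23, 24, 25, 26, 27, 28, 29, 30, 31, 32, 33, 34, 35, 36, 37, 38, 39, 40, 41, 42, 43, 44, 45, 46, 47, 48, 49, 50, 51, 52, 53, 54, 55, 56, 57, 58, 59, 60, 61, 62, 63, 64, 65, 66, 67, 68, 69, 70, 71, 72, 73, 74, 75, 76, 77, 78, 79, 80, 81, 82, 83, 84, 85, 86, 87, 88, 89, 90, 91, 92, 93, 94, 95, 96, 97, 98, 99, 100}
Number of generators = φ(101) = 100

Generators of ℤ_101 = {1, 2, 3, 4, 5, 6, 7, 8, 9, 10, 11, 12, 13, 14, 15, 16, 17, 18, 19, 20, 21, 22, 23, 24, 25, 26, 27, 28, 29, 30, 31, 32, 33, 34, 35, 36, 37, 38, 39, 40, 41, 42, 43, 44, 45, 46, 47, 48, 49, 50, 51, 52, 53, 54, 55, 56, 57, 58, 59, 60, 61, 62, 63, 64, 65, 66, 67, 68, 69, 70, 71, 72, 73, 74, 75, 76, 77, 78, 79, 80, 81, 82, 83, 84, 85, 86, 87, 88, 89, 90, 91, 92, 93, 94, 95, 96, 97, 98, 99, 100}


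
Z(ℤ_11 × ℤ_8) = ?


Z(G) = {g ∈ G | gx = xg for all x ∈ G}
Direct product of abelian groups is abelian, so Z(G) = G

Z(ℤ_11 × ℤ_8) = ℤ_11 × ℤ_8


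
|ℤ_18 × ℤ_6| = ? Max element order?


|ℤ_18 × ℤ_6| = 18 × 6 = 108
Max element order = lcm(18,6) = 18
Cyclic? No (gcd=6)

|ℤ_18×ℤ_6| = 108, max element order = 18


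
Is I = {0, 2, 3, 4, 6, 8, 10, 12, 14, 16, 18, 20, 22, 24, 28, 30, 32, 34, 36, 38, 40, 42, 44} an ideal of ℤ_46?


Check ideal conditions for I = {0, 2, 3, 4, 6, 8, 10, 12, 14, 16, 18, 20, 22, 24, 28, 30, 32, 34, 36, 38, 40, 42, 44} in ℤ_46:
(1) I is an additive subgroup? No
(2) For r ∈ ℤ_46 and a ∈ I: r·a ∈ I? No  [counterexample: r=2, a=36, r·a mod 46 = 26 ∉ I]

No, I is not an ideal of ℤ_46


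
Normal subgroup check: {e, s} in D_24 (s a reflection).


H = {e, s} in D_24 (s a reflection)
r·s·r⁻¹ = sr⁻² ≠ s for n ≥ 3, so {e, s} is not closed under conjugation

No, not a normal subgroup


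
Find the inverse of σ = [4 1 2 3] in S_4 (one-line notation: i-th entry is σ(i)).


To find σ⁻¹, swap domain and range:
σ(1) = 4 → σ⁻¹(4) = 1
σ(2) = 1 → σ⁻¹(1) = 2
σ(3) = 2 → σ⁻¹(2) = 3
σ(4) = 3 → σ⁻¹(3) = 4

σ⁻¹ = [2 3 4 1]


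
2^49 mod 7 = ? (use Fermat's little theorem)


Fermat's little theorem: if p is prime and gcd(a,p)=1, then a^(p-1) ≡ 1 (mod p)
p = 7 is prime, gcd(2,7) = 1
Reduce exponent: 49 mod 6 = 1
So 2^49 ≡ 2^1 (mod 7)
2^1 mod 7 = 2

2^49 ≡ 2 (mod 7)


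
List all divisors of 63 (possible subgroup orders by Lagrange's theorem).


Lagrange's theorem: |H| divides |G|
|G| = 63
Divisors of 63: 1, 3, 7, 9, 21, 63

Possible subgroup orders: {1, 3, 7, 9, 21, 63}


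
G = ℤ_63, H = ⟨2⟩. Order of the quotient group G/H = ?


|⟨2⟩| = n / gcd(2, 63) = 63 / 1 = 63
H is normal (ℤ_63 is abelian).
|G/H| = |G| / |H| = 63 / 63 = 1

|G/H| = 1


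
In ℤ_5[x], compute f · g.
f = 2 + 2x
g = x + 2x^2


Expand and collect like terms; reduce coefficients mod 5:
x^0: 2·0 = 0 ≡ 0 (mod 5)
x^1: 2·1 + 2·0 = 2 ≡ 2 (mod 5)
x^2: 2·2 + 2·1 = 6 ≡ 1 (mod 5)
x^3: 2·2 = 4 ≡ 4 (mod 5)
Result: 2x + x^2 + 4x^3

f · g = 2x + x^2 + 4x^3


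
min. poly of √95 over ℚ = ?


√95 satisfies x² - 95 = 0, irreducible over ℚ since 95 is squarefree

Minimal polynomial: x² - 95


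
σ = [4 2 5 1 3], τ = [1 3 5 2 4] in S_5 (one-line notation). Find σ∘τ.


σ∘τ: apply τ first, then σ
1 →τ 1 →σ 4
2 →τ 3 →σ 5
3 →τ 5 →σ 3
4 →τ 2 →σ 2
5 →τ 4 →σ 1

σ∘τ = [4 5 3 2 1]


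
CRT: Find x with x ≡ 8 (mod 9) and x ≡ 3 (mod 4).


m₁ = 9, m₂ = 4, gcd = 1, so CRT applies. M = m₁·m₂ = 36
Let M₁ = M/m₁ = 4, M₂ = M/m₂ = 9
Find y₁ ≡ M₁⁻¹ (mod m₁): 4⁻¹ ≡ 7 (mod 9)
Find y₂ ≡ M₂⁻¹ (mod m₂): 9⁻¹ ≡ 1 (mod 4)
x = a₁·M₁·y₁ + a₂·M₂·y₂ = 8·4·7 + 3·9·1 = 251
Reduce mod 36: x ≡ 35
Check: 35 mod 9 = 8 ✓, 35 mod 4 = 3 ✓

x ≡ 35 (mod 36)


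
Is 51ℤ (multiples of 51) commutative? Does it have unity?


51ℤ is a commutative ring under +,× but has no multiplicative identity (1 ∉ 51ℤ); it has no zero divisors, but without unity it is not an integral domain
Commutative: Yes
Integral domain: No
Has unity: No

51ℤ (multiples of 51): Commutative=Yes, Unity=No


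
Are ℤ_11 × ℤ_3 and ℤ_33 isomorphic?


Comparing ℤ_11 × ℤ_3 and ℤ_33:
gcd(11,3) = 1, so ℤ_11 × ℤ_3 ≅ ℤ_33 (CRT)

Yes, ℤ_11 × ℤ_3 ≅ ℤ_33


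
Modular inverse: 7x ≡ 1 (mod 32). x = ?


Use the extended Euclidean algorithm to write 1 = 7·s + 32·t; then s mod 32 is the inverse.
Euclidean algorithm:
  7 = 0·32 + 7
  32 = 4·7 + 4
  7 = 1·4 + 3
  4 = 1·3 + 1
  3 = 3·1 + 0
gcd(7,32) = 1
Back-substitution gives: 7·(-9) + 32·(2) = 1
So 7⁻¹ ≡ -9 ≡ 23 (mod 32)
Check: 7 × 23 = 161 ≡ 1 (mod 32) ✓

7⁻¹ ≡ 23 (mod 32)


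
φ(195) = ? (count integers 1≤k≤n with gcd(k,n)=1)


Factor n: 195 = 3 × 5 × 13
φ(n) = n · ∏(1 - 1/p) over distinct primes p | n
φ(195) = 195 · (1 - 1/3) · (1 - 1/5) · (1 - 1/13) = 96

φ(195) = 96


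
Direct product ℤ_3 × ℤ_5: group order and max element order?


|ℤ_3 × ℤ_5| = 3 × 5 = 15
Max element order = lcm(3,5) = 15
Cyclic? Yes (gcd=1)

|ℤ_3×ℤ_5| = 15, max element order = 15


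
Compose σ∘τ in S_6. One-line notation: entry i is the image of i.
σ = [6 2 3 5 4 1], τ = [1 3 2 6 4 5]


σ∘τ: apply τ first, then σ
1 →τ 1 →σ 6
2 →τ 3 →σ 3
3 →τ 2 →σ 2
4 →τ 6 →σ 1
5 →τ 4 →σ 5
6 →τ 5 →σ 4

σ∘τ = [6 3 2 1 5 4]


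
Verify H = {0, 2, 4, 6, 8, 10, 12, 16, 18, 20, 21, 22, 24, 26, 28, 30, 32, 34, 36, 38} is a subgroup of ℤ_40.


Subgroup test for H = {0, 2, 4, 6, 8, 10, 12, 16, 18, 20, 21, 22, 24, 26, 28, 30, 32, 34, 36, 38} in (ℤ_40, +):
(1) 0 ∈ H? Yes
(2) Closure: for all a,b ∈ H, (a+b) mod 40 ∈ H? No  [counterexample: 2 + 12 = 14 ∉ H]
(3) Inverses: for all a ∈ H, -a mod 40 ∈ H? No

No, H is not a subgroup of ℤ_40


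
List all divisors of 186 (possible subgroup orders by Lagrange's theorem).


Lagrange's theorem: |H| divides |G|
|G| = 186
Divisors of 186: 1, 2, 3, 6, 31, 62, 93, 186

Possible subgroup orders: {1, 2, 3, 6, 31, 62, 93, 186}


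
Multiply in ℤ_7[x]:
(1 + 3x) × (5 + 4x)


Expand and collect like terms; reduce coefficients mod 7:
x^0: 1·5 = 5 ≡ 5 (mod 7)
x^1: 1·4 + 3·5 = 19 ≡ 5 (mod 7)
x^2: 3·4 = 12 ≡ 5 (mod 7)
Result: 5 + 5x + 5x^2

f · g = 5 + 5x + 5x^2


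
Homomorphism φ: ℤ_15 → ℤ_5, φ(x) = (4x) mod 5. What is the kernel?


Kernel = preimage of identity
ker(φ) = {x ∈ ℤ_15 : 4x ≡ 0 (mod 5)}. Since 5 | 15, φ is well-defined. The kernel is the cyclic subgroup ⟨5⟩ of ℤ_15 (order 3), i.e. {0, 5, 10}

ker(φ) = {0, 5, 10}


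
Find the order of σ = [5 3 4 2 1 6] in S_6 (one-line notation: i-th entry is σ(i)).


Cycle decomposition: (1 5) (2 3 4)
Cycle lengths: 2, 3
Order = lcm(2, 3) = 6

ord(σ) = 6


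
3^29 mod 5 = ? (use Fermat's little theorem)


Fermat's little theorem: if p is prime and gcd(a,p)=1, then a^(p-1) ≡ 1 (mod p)
p = 5 is prime, gcd(3,5) = 1
Reduce exponent: 29 mod 4 = 1
So 3^29 ≡ 3^1 (mod 5)
3^1 mod 5 = 3

3^29 ≡ 3 (mod 5)


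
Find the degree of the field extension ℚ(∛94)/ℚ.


∛94 has minimal polynomial x³ - 94 (irreducible over ℚ since 94 is not a perfect cube)

[ℚ(∛94)/ℚ] = 3


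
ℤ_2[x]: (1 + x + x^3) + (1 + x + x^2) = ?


Add coefficients mod 2:
x^0: 1 + 1 = 0 (mod 2)
x^1: 1 + 1 = 0 (mod 2)
x^2: 0 + 1 = 1 (mod 2)
x^3: 1 + 0 = 1 (mod 2)
Result: x^2 + x^3

f + g = x^2 + x^3


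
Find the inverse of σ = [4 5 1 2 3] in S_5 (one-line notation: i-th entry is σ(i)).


To find σ⁻¹, swap domain and range:
σ(1) = 4 → σ⁻¹(4) = 1
σ(2) = 5 → σ⁻¹(5) = 2
σ(3) = 1 → σ⁻¹(1) = 3
σ(4) = 2 → σ⁻¹(2) = 4
σ(5) = 3 → σ⁻¹(3) = 5

σ⁻¹ = [3 4 5 1 2]


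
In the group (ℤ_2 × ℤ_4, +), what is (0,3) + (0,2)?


Operation: componentwise addition mod (2, 4)
(0,3) + (0,2) = ((a₁+b₁) mod 2, (a₂+b₂) mod 4) with a = (0,3), b = (0,2)

(0,3) + (0,2) = (0,1)


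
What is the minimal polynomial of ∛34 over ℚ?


∛34 satisfies x³ - 34 = 0, irreducible over ℚ (no rational root; 34 is not a perfect cube)

Minimal polynomial: x³ - 34


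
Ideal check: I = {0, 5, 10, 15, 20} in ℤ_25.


Check ideal conditions for I = {0, 5, 10, 15, 20} in ℤ_25:
(1) I is an additive subgroup? Yes
(2) For r ∈ ℤ_25 and a ∈ I: r·a ∈ I? Yes

Yes, I is an ideal of ℤ_25


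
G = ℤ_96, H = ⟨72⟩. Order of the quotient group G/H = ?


|⟨72⟩| = n / gcd(72, 96) = 96 / 24 = 4
H is normal (ℤ_96 is abelian).
|G/H| = |G| / |H| = 96 / 4 = 24

|G/H| = 24


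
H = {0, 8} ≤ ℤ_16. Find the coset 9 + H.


9 + H = {9 + h (mod 16) : h ∈ H}
9+0=9, 9+8=1
9 + H = {1, 9} = 1 + H

9 + H = {1, 9}


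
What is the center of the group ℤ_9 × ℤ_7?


Z(G) = {g ∈ G | gx = xg for all x ∈ G}
Direct product of abelian groups is abelian, so Z(G) = G

Z(ℤ_9 × ℤ_7) = ℤ_9 × ℤ_7


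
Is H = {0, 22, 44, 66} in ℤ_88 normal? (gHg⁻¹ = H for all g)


H = {0, 22, 44, 66} in ℤ_88
ℤ_88 is abelian; every subgroup of an abelian group is normal

Yes, normal subgroup


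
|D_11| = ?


|D_n| = 2n (n rotations and n reflections)
|D_11| = 2×11 = 22

|D_11| = 22


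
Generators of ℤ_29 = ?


g generates ℤ_n iff gcd(g,n) = 1
Prime factors of 29: 29
Generators are g ∈ {1,...,28} not divisible by any of these primes.
Generators: {1, 2, 3, 4, 5, 6, 7, 8, 9, 10, 11, 12, 13, 14, 15, 16, 17, 18, 19, 20, 21, 22, 23, 24, 25, 26, 27, 28}
Number of generators = φ(29) = 28

Generators of ℤ_29 = {1, 2, 3, 4, 5, 6, 7, 8, 9, 10, 11, 12, 13, 14, 15, 16, 17, 18, 19, 20, 21, 22, 23, 24, 25, 26, 27, 28}


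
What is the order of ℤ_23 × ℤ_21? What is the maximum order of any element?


|ℤ_23 × ℤ_21| = 23 × 21 = 483
Max element order = lcm(23,21) = 483
Cyclic? Yes (gcd=1)

|ℤ_23×ℤ_21| = 483, max element order = 483


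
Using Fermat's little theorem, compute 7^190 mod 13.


Fermat's little theorem: if p is prime and gcd(a,p)=1, then a^(p-1) ≡ 1 (mod p)
p = 13 is prime, gcd(7,13) = 1
Reduce exponent: 190 mod 12 = 10
So 7^190 ≡ 7^10 (mod 13)
7^10 mod 13 = 4

7^190 ≡ 4 (mod 13)


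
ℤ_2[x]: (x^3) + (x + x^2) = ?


Add coefficients mod 2:
x^0: 0 + 0 = 0 (mod 2)
x^1: 0 + 1 = 1 (mod 2)
x^2: 0 + 1 = 1 (mod 2)
x^3: 1 + 0 = 1 (mod 2)
Result: x + x^2 + x^3

f + g = x + x^2 + x^3


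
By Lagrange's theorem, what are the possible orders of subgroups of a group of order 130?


Lagrange's theorem: |H| divides |G|
|G| = 130
Divisors of 130: 1, 2, 5, 10, 13, 26, 65, 130

Possible subgroup orders: {1, 2, 5, 10, 13, 26, 65, 130}


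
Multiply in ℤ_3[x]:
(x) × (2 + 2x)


Expand and collect like terms; reduce coefficients mod 3:
x^0: 0·2 = 0 ≡ 0 (mod 3)
x^1: 0·2 + 1·2 = 2 ≡ 2 (mod 3)
x^2: 1·2 = 2 ≡ 2 (mod 3)
Result: 2x + 2x^2

f · g = 2x + 2x^2
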